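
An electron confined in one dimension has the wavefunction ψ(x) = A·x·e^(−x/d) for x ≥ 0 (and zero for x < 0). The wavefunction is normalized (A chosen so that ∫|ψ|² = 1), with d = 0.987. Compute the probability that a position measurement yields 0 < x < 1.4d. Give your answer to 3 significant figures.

P ≈ 0.531

The probability is P = ∫ |ψ|² dx over [0, 1.4d].
Since A² = 1/(d^3/4), this is the region integral divided by the full normalization integral.
In terms of u = x/d (A² and the length scale cancel between numerator and denominator), P = [∫_{0}^{1.4} u^2·e^(-2·u) du] / [∫_{0}^{∞} u^2·e^(-2·u) du].
Using ∫ u^2·e^(-2·u) du = -(2·u^2 + 2·u + 1)·e^(-2·u)/4, the numerator is 1/4 - 193·e^(-14/5)/100 and the denominator is 1/4.
Taking the ratio, P = 0.5305.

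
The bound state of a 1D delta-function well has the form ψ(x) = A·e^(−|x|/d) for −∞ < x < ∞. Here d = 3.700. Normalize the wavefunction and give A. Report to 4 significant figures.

A ≈ 0.5199

Normalization requires ∫|ψ|² dx = 1, integrated from −∞ to ∞.
With ∫₀^∞ x^0 e^(−αx) dx = 0!/α^1, ∫|ψ|² dx = A²·(d).
Setting this equal to 1 gives A² = 1/(d).
Substituting d = 3.700 gives A² = 0.27027, so A = 0.51988.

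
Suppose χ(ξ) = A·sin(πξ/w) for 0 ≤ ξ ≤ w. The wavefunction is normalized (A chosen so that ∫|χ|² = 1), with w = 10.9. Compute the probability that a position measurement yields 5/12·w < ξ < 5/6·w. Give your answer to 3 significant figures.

P ≈ 0.634

|χ|² is the probability density, so P = ∫_{5/12·w}^{5/6·w} |χ|² dξ.
With A² fixed by ∫|χ|² = 1, i.e. A² = (w/2)^(−1), substitute and integrate.
In terms of u = ξ/w (A² and the length scale cancel between numerator and denominator), P = [∫_{5/12}^{5/6} sin(π·u)^2 du] / [∫_{0}^{1} sin(π·u)^2 du].
An antiderivative of sin(π·u)^2 is u/2 - sin(2·π·u)/(4·π); evaluating from 5/12 to 5/6 gives 1/(8·π) + √(3)/(8·π) + 5/24, while the full integral is 1/2.
This works out to P = (3 + 3·√(3) + 5·π)/(12·π).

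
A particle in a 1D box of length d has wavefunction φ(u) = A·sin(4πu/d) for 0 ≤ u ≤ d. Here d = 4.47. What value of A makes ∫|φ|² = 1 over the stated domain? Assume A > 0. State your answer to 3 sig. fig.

A ≈ 0.669

Require ∫ |φ|² du = 1 over the whole domain.
Using sin²θ = (1 − cos 2θ)/2, with φ = A·sin(4πu/d), the integral evaluates to A²·[d/2].
With d = 4.47: A² = 0.4474 and A = 0.6689.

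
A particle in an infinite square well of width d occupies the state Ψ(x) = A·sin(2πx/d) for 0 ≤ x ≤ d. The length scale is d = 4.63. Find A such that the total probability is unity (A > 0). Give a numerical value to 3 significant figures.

The normalization condition is ∫|Ψ|² dx = 1 from 0 to d.
Carrying out the integral gives A² · d/2.
Hence A² = 1/[d/2].
Substituting d = 4.63 gives A² = 0.4320, so A = 0.6572.

A ≈ 0.657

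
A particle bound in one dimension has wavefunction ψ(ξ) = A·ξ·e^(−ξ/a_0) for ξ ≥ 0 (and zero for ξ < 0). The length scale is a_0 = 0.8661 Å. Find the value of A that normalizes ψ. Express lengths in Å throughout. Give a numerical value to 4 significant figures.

Normalization requires ∫|ψ|² dξ = 1, integrated from 0 to ∞.
The integral (without the A² prefactor) comes out to a_0^3/4.
Setting this equal to 1 gives A² = 1/(a_0^3/4).
With a_0 = 0.8661: A² = 6.1568 and A = 2.4813.

A ≈ 2.481 Å^(-3/2)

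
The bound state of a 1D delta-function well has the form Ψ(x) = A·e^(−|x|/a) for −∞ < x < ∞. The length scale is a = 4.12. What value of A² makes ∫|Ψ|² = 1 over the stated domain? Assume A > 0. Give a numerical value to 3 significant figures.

A^2 ≈ 0.243

Normalization requires ∫|Ψ|² dx = 1, integrated from −∞ to ∞.
Recall ∫₀^∞ x^m e^(−x/β) dx = m!·β^(m+1), the integral (without the A² prefactor) comes out to a.
So A² = (a)^(−1).
With a = 4.12: A² = 0.2427 and A = 0.4927.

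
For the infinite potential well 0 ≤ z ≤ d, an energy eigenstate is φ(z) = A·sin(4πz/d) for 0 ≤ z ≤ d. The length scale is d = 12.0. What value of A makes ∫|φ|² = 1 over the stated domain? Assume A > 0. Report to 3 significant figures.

The normalization condition is ∫|φ|² dz = 1 from 0 to d.
With ∫₀^d sin²(nπz/d) dz = d/2, ∫|φ|² dz = A²·(d/2).
Substituting d = 12.0 gives A² = 0.1667, so A = 0.4082.

A ≈ 0.408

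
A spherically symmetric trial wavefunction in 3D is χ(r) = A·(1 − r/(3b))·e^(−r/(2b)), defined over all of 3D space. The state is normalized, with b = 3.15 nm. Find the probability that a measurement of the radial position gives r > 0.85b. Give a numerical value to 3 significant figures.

P = ∫ |χ|² 4πr² dr over r > 0.85b.
A² is fixed by ∫₀^∞ 4πr²|χ|² dr = 1, i.e. A² = (8·π·b^3/3)^(−1).
Substituting u = r/b, A², 4π and the length scale all cancel in the ratio: P = ∫_{0.85}^{∞} u^2·(1 - u/3)^2·e^(-u) du / ∫_{0}^{∞} u^2·(1 - u/3)^2·e^(-u) du.
Using ∫ u^2·(1 - u/3)^2·e^(-u) du = (-u^4 + 2·u^3 - 3·u^2 - 6·u - 6)·e^(-u)/9, the numerator is ≈ 0.59654 and the denominator is 2/3.
Taking the ratio yields P = 0.8948.

P ≈ 0.895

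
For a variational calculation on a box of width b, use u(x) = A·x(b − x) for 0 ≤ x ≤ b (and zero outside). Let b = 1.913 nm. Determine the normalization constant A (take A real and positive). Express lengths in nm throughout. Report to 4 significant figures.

A ≈ 1.082 nm^(-5/2)

We need A² ∫|f|² dx = 1, taking the integral from 0 to b.
Expanding the polynomial and integrating term by term, ∫|u|² dx = A²·(b^5/30).
So A² = (b^5/30)^(−1).
Substituting b = 1.913 gives A² = 1.1710, so A = 1.0821.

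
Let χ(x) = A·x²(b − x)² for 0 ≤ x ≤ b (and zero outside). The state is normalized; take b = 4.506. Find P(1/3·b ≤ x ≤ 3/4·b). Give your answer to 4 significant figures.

P ≈ 0.8062

The probability is P = ∫ |χ|² dx over [1/3·b, 3/4·b].
Since A² = 1/(b^9/630), this is the region integral divided by the full normalization integral.
Substituting u = x/b, A² and the length scale cancel in the ratio: P = ∫_{1/3}^{3/4} u^4·(1 - u)^4 du / ∫_{0}^{1} u^4·(1 - u)^4 du.
An antiderivative of u^4·(1 - u)^4 is u^5·(70·u^4 - 315·u^3 + 540·u^2 - 420·u + 126)/630; evaluating from 1/3 to 3/4 gives ≈ 0.00127973, while the full integral is 1/630.
This works out to P = 0.80623.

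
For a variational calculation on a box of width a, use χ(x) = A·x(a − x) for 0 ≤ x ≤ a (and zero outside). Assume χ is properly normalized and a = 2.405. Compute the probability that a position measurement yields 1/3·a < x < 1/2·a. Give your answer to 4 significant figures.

P ≈ 0.2901

|χ|² is the probability density, so P = ∫_{1/3·a}^{1/2·a} |χ|² dx.
Since A² = 1/(a^5/30), this is the region integral divided by the full normalization integral.
In terms of u = x/a (A² and the length scale cancel between numerator and denominator), P = [∫_{1/3}^{1/2} u^2·(1 - u)^2 du] / [∫_{0}^{1} u^2·(1 - u)^2 du].
Using ∫ u^2·(1 - u)^2 du = u^3·(6·u^2 - 15·u + 10)/30, the numerator is 47/4860 and the denominator is 1/30.
The result is P = 47/162.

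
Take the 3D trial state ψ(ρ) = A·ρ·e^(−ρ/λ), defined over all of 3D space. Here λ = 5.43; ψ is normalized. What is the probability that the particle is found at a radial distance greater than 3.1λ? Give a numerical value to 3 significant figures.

Integrate the radial probability density 4πρ²|ψ|² over ρ > 3.1λ.
A² is fixed by ∫₀^∞ 4πρ²|ψ|² dρ = 1, i.e. A² = (3·π·λ^5)^(−1).
In terms of u = ρ/λ (A², 4π and the length scale all cancel between numerator and denominator), P = [∫_{3.1}^{∞} u^4·e^(-2·u) du] / [∫_{0}^{∞} u^4·e^(-2·u) du].
With ∫ u^4·e^(-2·u) du = -(u^4/2 + u^3 + 3·u^2/2 + 3·u/2 + 3/4)·e^(-2·u) + C, the region integral is ≈ 0.19438 and the full one is 3/4.
Taking the ratio yields P = 0.2592.

P ≈ 0.259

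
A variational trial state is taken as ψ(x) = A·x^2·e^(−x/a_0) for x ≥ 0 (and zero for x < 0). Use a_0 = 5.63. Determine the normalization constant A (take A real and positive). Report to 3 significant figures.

Require ∫ |ψ|² dx = 1 over the whole domain.
∫|ψ|² dx = A²·(3·a_0^5/4).
Hence A² = 1/[3·a_0^5/4].
With a_0 = 5.63: A² = 0.0002357 and A = 0.01535.

A ≈ 0.0154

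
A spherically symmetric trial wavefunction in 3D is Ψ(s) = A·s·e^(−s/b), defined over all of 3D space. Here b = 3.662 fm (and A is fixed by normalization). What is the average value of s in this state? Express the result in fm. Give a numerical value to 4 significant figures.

By definition ⟨s⟩ = ∫ s |Ψ(s)|² 4πs² ds.
With ∫₀^∞ s^5 e^(−αs) ds = 5!/α^6, since the A² factors cancel between numerator and denominator, ⟨s⟩ = 5·b/2.
With b = 3.662, ⟨s⟩ = 9.1550.

⟨s⟩ ≈ 9.155 fm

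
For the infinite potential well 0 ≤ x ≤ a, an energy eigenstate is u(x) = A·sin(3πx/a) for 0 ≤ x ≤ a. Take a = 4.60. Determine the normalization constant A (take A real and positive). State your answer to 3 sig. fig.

Normalization requires ∫|u|² dx = 1, integrated from 0 to a.
With ∫₀^a sin²(nπx/a) dx = a/2, carrying out the integral gives A² · a/2.
Setting this equal to 1 gives A² = 1/(a/2).
Substituting a = 4.60 gives A² = 0.4348, so A = 0.6594.

A ≈ 0.659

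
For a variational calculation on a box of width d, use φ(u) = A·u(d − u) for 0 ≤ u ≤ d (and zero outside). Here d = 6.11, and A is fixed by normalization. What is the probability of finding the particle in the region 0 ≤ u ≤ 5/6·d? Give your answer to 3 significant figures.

The probability is P = ∫ |φ|² du over [0, 5/6·d].
Since A² = 1/(d^5/30), this is the region integral divided by the full normalization integral.
Substituting t = u/d, A² and the length scale cancel in the ratio: P = ∫_{0}^{5/6} t^2·(1 - t)^2 dt / ∫_{0}^{1} t^2·(1 - t)^2 dt.
Using ∫ t^2·(1 - t)^2 dt = t^3·(6·t^2 - 15·t + 10)/30, the numerator is 125/3888 and the denominator is 1/30.
Taking the ratio, P = 625/648.

P ≈ 0.965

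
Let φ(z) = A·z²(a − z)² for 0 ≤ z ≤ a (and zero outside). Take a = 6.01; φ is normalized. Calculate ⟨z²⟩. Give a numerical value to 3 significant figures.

The expectation value is the |φ|²-weighted average of z^2: ∫ z^2|φ|² dz.
Expanding the polynomial and integrating term by term, since the A² factors cancel between numerator and denominator, ⟨z²⟩ = 3·a^2/11.
With a = 6.01, ⟨z^2⟩ = 9.851.

⟨z^2⟩ ≈ 9.85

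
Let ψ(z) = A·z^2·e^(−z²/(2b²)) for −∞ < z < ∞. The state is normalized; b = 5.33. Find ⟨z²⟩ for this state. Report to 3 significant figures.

⟨z^2⟩ ≈ 71.0

By definition ⟨z²⟩ = ∫ z^2 |ψ(z)|² dz.
The ratio of the moment integral to the normalization integral gives ⟨z²⟩ = 5·b^2/2.
Putting b = 5.33 gives 71.02.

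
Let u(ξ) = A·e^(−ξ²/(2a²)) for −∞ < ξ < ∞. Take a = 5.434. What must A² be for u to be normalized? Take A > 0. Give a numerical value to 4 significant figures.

A^2 ≈ 0.1038

Normalization requires ∫|u|² dξ = 1, integrated from −∞ to ∞.
Using the Gaussian integral ∫_{−∞}^{∞} e^(−αξ²) dξ = √(π/α), the integral (without the A² prefactor) comes out to √(π)·a.
Hence A² = 1/[√(π)·a].
Substituting a = 5.434 gives A² = 0.10383, so A = 0.32222.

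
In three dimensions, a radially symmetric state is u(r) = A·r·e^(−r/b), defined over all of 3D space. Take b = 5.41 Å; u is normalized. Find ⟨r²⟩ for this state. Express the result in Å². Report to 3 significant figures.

⟨r²⟩ = ∫ r^2 |u|² 4πr² dr over the full domain.
Evaluating both integrals, ⟨r²⟩ = 15·b^2/2.
Putting b = 5.41 gives 219.5.

⟨r^2⟩ ≈ 220 Å^2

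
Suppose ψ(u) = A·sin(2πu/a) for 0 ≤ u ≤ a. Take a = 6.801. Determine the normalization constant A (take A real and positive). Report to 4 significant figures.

Normalization requires ∫|ψ|² du = 1, integrated from 0 to a.
With ∫₀^a sin²(nπu/a) du = a/2, the integral (without the A² prefactor) comes out to a/2.
So A² = (a/2)^(−1).
Plugging in a = 6.801 yields A = 0.54229.

A ≈ 0.5423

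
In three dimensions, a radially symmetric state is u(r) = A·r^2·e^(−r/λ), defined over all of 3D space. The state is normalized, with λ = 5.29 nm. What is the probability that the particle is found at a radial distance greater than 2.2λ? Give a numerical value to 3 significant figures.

Integrate the radial probability density 4πr²|u|² over r > 2.2λ.
Normalization gives A² = 1/(45·π·λ^7/2).
Substituting t = r/λ, A², 4π and the length scale all cancel in the ratio: P = ∫_{2.2}^{∞} t^6·e^(-2·t) dt / ∫_{0}^{∞} t^6·e^(-2·t) dt.
Using ∫ t^6·e^(-2·t) dt = -(4·t^6 + 12·t^5 + 30·t^4 + 60·t^3 + 90·t^2 + 90·t + 45)·e^(-2·t)/8, the numerator is ≈ 4.7455 and the denominator is 45/8.
This evaluates to P = 0.8436.

P ≈ 0.844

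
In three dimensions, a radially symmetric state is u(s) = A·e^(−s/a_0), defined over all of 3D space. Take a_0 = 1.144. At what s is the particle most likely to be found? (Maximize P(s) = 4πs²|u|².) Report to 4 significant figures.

The maximum of P(s) = 4πs²|u|² occurs where its derivative vanishes.
Solving yields s = a_0.
With a_0 = 1.144, the most probable radial distance is 1.1440.

s ≈ 1.144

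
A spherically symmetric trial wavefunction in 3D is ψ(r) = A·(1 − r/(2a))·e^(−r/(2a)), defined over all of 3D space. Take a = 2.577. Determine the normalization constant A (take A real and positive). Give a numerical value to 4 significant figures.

The normalization condition is ∫|ψ|² 4πr² dr = 1 from 0 to ∞.
In 3D with spherical symmetry the volume element is 4πr² dr.
Carrying out the integral gives A² · 8·π·a^3.
Hence A² = 1/[8·π·a^3].
Plugging in a = 2.577 yields A = 0.048218.

A ≈ 0.04822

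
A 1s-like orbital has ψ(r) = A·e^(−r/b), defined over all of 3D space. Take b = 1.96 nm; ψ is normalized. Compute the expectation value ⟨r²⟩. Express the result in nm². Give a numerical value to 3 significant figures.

By definition ⟨r²⟩ = ∫ r^2 |ψ(r)|² 4πr² dr.
Since the A² factors cancel between numerator and denominator, ⟨r²⟩ = 3·b^2.
Putting b = 1.96 gives 11.52.

⟨r^2⟩ ≈ 11.5 nm^2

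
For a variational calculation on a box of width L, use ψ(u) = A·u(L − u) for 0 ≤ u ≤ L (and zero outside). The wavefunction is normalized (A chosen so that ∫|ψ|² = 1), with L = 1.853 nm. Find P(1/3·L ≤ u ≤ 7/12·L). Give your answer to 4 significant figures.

P ≈ 0.4435

The probability is P = ∫ |ψ|² du over [1/3·L, 7/12·L].
The normalization integral ∫|ψ|²du over the whole domain equals L^5/30·A², and A² cancels in the ratio.
In terms of t = u/L (A² and the length scale cancel between numerator and denominator), P = [∫_{1/3}^{7/12} t^2·(1 - t)^2 dt] / [∫_{0}^{1} t^2·(1 - t)^2 dt].
An antiderivative of t^2·(1 - t)^2 is t^3·(6·t^2 - 15·t + 10)/30; evaluating from 1/3 to 7/12 gives ≈ 0.0147835, while the full integral is 1/30.
The result is P = 0.44350.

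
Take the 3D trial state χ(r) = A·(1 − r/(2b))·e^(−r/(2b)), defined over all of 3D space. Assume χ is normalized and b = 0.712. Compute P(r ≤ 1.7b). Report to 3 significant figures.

P ≈ 0.0521

P = ∫ |χ|² 4πr² dr over r ≤ 1.7b.
The full normalization integral is A²·[8·π·b^3] = 1, fixing A².
In terms of u = r/b (A², 4π and the length scale all cancel between numerator and denominator), P = [∫_{0}^{1.7} u^2·(1 - u/2)^2·e^(-u) du] / [∫_{0}^{∞} u^2·(1 - u/2)^2·e^(-u) du].
An antiderivative of u^2·(1 - u/2)^2·e^(-u) is -(u^4/4 + u^2 + 2·u + 2)·e^(-u); evaluating from 0 to 1.7 gives ≈ 0.10411, while the full integral is 2.
This evaluates to P = 0.05205.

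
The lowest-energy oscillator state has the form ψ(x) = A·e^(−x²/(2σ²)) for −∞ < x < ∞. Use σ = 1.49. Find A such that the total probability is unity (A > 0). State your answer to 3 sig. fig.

The normalization condition is ∫|ψ|² dx = 1 from −∞ to ∞.
Using the Gaussian integral ∫_{−∞}^{∞} e^(−αx²) dx = √(π/α), ∫|ψ|² dx = A²·(√(π)·σ).
Setting this equal to 1 gives A² = 1/(√(π)·σ).
Substituting σ = 1.49 gives A² = 0.3787, so A = 0.6153.

A ≈ 0.615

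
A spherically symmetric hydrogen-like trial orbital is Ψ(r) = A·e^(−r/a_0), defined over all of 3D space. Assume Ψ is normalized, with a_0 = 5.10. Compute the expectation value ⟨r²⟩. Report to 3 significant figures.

⟨r^2⟩ ≈ 78.0

⟨r²⟩ = ∫ r^2 |Ψ|² 4πr² dr over the full domain.
The ratio of the moment integral to the normalization integral gives ⟨r²⟩ = 3·a_0^2.
With a_0 = 5.10, ⟨r^2⟩ = 78.03.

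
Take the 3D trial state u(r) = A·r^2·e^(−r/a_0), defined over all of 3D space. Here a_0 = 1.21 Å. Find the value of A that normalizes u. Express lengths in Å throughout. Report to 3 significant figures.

Require ∫ |u|² 4πr² dr = 1 over the whole domain.
The angular integral contributes 4π, leaving ∫₀^∞ r²|u|² dr.
∫|u|² 4πr² dr = A²·(45·π·a_0^7/2).
Hence A² = 1/[45·π·a_0^7/2].
Plugging in a_0 = 1.21 yields A = 0.06104.

A ≈ 0.0610 Å^(-7/2)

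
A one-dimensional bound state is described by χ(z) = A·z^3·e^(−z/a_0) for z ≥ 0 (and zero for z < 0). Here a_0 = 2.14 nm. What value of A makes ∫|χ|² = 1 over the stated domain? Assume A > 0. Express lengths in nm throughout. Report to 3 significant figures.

We need A² ∫|f|² dz = 1, taking the integral from 0 to ∞.
∫|χ|² dz = A²·(45·a_0^7/8).
So A² = (45·a_0^7/8)^(−1).
With a_0 = 2.14: A² = 0.0008649 and A = 0.02941.

A ≈ 0.0294 nm^(-7/2)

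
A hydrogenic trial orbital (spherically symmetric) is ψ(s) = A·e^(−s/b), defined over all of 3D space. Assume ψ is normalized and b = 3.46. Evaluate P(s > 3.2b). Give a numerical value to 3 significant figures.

P = ∫ |ψ|² 4πs² ds over s > 3.2b.
The full normalization integral is A²·[π·b^3] = 1, fixing A².
Let u = s/b; then A², 4π and the length scale all cancel, so P = ∫_{3.2}^{∞} u^2·e^(-2·u) du ÷ ∫_{0}^{∞} u^2·e^(-2·u) du.
Using ∫ u^2·e^(-2·u) du = -(2·u^2 + 2·u + 1)·e^(-2·u)/4, the numerator is 697·e^(-32/5)/100 and the denominator is 1/4.
This evaluates to P = 0.04632.

P ≈ 0.0463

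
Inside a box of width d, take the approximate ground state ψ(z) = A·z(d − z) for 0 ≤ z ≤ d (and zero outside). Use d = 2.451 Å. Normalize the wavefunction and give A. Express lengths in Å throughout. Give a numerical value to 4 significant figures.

Require ∫ |ψ|² dz = 1 over the whole domain.
Expanding the polynomial and integrating term by term, the integral (without the A² prefactor) comes out to d^5/30.
Setting this equal to 1 gives A² = 1/(d^5/30).
Substituting d = 2.451 gives A² = 0.33916, so A = 0.58237.

A ≈ 0.5824 Å^(-5/2)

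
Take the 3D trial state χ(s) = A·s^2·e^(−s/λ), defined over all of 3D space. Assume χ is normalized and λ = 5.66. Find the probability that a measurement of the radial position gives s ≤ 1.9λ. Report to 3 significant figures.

P = ∫ |χ|² 4πs² ds over s ≤ 1.9λ.
The full normalization integral is A²·[45·π·λ^7/2] = 1, fixing A².
Substituting u = s/λ, A², 4π and the length scale all cancel in the ratio: P = ∫_{0}^{1.9} u^6·e^(-2·u) du / ∫_{0}^{∞} u^6·e^(-2·u) du.
With ∫ u^6·e^(-2·u) du = -(4·u^6 + 12·u^5 + 30·u^4 + 60·u^3 + 90·u^2 + 90·u + 45)·e^(-2·u)/8 + C, the region integral is ≈ 0.51127 and the full one is 45/8.
This evaluates to P = 0.09089.

P ≈ 0.0909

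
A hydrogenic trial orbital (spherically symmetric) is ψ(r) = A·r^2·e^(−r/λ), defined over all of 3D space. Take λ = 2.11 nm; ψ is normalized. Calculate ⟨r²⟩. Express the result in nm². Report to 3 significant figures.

⟨r^2⟩ ≈ 62.3 nm^2

⟨r²⟩ = ∫ r^2 |ψ|² 4πr² dr over the full domain.
Recall ∫₀^∞ r^m e^(−r/β) dr = m!·β^(m+1), evaluating both integrals, ⟨r²⟩ = 14·λ^2.
With λ = 2.11, ⟨r^2⟩ = 62.33.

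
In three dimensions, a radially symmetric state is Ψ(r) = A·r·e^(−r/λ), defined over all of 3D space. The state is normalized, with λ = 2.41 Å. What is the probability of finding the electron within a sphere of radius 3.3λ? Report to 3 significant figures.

With dV = 4πr²dr, the probability is ∫|Ψ|² dV over r ≤ 3.3λ.
Normalization gives A² = 1/(3·π·λ^5).
Let u = r/λ; then A², 4π and the length scale all cancel, so P = ∫_{0}^{3.3} u^4·e^(-2·u) du ÷ ∫_{0}^{∞} u^4·e^(-2·u) du.
With ∫ u^4·e^(-2·u) du = -(u^4/2 + u^3 + 3·u^2/2 + 3·u/2 + 3/4)·e^(-2·u) + C, the region integral is ≈ 0.59047 and the full one is 3/4.
This evaluates to P = 0.7873.

P ≈ 0.787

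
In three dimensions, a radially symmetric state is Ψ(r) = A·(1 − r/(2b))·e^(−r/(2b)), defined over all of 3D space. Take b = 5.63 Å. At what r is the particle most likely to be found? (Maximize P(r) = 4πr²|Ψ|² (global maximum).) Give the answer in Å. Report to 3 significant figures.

r ≈ 29.5 Å

The maximum of P(r) = 4πr²|Ψ|² occurs where its derivative vanishes.
Solving yields r = b·(√(5) + 3).
With b = 5.63, the most probable radial distance is 29.48 Å.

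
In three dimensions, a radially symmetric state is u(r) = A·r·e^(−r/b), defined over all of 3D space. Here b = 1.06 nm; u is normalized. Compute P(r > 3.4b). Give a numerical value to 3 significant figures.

P = ∫ |u|² 4πr² dr over r > 3.4b.
The full normalization integral is A²·[3·π·b^5] = 1, fixing A².
Let t = r/b; then A², 4π and the length scale all cancel, so P = ∫_{3.4}^{∞} t^4·e^(-2·t) dt ÷ ∫_{0}^{∞} t^4·e^(-2·t) dt.
Using ∫ t^4·e^(-2·t) dt = -(t^4/2 + t^3 + 3·t^2/2 + 3·t/2 + 3/4)·e^(-2·t), the numerator is ≈ 0.14402 and the denominator is 3/4.
This evaluates to P = 0.1920.

P ≈ 0.192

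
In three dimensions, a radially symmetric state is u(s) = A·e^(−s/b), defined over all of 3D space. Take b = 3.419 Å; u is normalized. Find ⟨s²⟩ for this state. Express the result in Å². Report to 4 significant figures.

⟨s^2⟩ ≈ 35.07 Å^2

By definition ⟨s²⟩ = ∫ s^2 |u(s)|² 4πs² ds.
Using ∫₀^∞ sⁿ e^(−αs) ds = n!/αⁿ⁺¹, the ratio of the moment integral to the normalization integral gives ⟨s²⟩ = 3·b^2.
With b = 3.419, ⟨s^2⟩ = 35.069.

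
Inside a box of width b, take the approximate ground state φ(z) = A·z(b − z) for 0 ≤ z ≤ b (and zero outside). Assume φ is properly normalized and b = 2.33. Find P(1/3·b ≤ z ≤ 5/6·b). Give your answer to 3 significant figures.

|φ|² is the probability density, so P = ∫_{1/3·b}^{5/6·b} |φ|² dz.
The normalization integral ∫|φ|²dz over the whole domain equals b^5/30·A², and A² cancels in the ratio.
Substituting u = z/b, A² and the length scale cancel in the ratio: P = ∫_{1/3}^{5/6} u^2·(1 - u)^2 du / ∫_{0}^{1} u^2·(1 - u)^2 du.
With ∫ u^2·(1 - u)^2 du = u^3·(6·u^2 - 15·u + 10)/30 + C, the region integral is 163/6480 and the full one is 1/30.
The result is P = 163/216.

P ≈ 0.755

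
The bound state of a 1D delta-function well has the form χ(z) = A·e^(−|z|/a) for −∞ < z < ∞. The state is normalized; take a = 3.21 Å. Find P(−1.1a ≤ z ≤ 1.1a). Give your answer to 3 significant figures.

P ≈ 0.889

P = ∫_{−1.1a}^{1.1a} |χ(z)|² dz.
With A² fixed by ∫|χ|² = 1, i.e. A² = (a)^(−1), substitute and integrate.
Both integrals are even about z = 0, so only the z ≥ 0 halves are needed (the factors of 2 cancel). Substituting u = z/a, A² and the length scale cancel in the ratio: P = ∫_{0}^{1.1} e^(-2·u) du / ∫_{0}^{∞} e^(-2·u) du.
With ∫ e^(-2·u) du = -e^(-2·u)/2 + C, the region integral is 1/2 - e^(-11/5)/2 and the full one is 1/2.
Taking the ratio, P = 0.8892.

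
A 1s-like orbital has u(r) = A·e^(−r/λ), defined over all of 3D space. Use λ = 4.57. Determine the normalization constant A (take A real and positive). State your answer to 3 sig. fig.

A ≈ 0.0577

We need A² ∫|f|² 4πr² dr = 1, taking the integral from 0 to ∞.
The angular integral contributes 4π, leaving ∫₀^∞ r²|u|² dr.
Using ∫₀^∞ rⁿ e^(−αr) dr = n!/αⁿ⁺¹, with u = A·e^(−r/λ), the integral evaluates to A²·[π·λ^3].
Hence A² = 1/[π·λ^3].
Plugging in λ = 4.57 yields A = 0.05775.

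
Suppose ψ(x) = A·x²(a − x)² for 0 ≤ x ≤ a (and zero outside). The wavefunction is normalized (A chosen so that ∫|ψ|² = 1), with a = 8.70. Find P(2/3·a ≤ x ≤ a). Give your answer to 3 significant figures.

P ≈ 0.145

P = ∫_{2/3·a}^{a} |ψ(x)|² dx.
With A² fixed by ∫|ψ|² = 1, i.e. A² = (a^9/630)^(−1), substitute and integrate.
Let u = x/a; then A² and the length scale cancel, so P = ∫_{2/3}^{1} u^4·(1 - u)^4 du ÷ ∫_{0}^{1} u^4·(1 - u)^4 du.
An antiderivative of u^4·(1 - u)^4 is u^5·(70·u^4 - 315·u^3 + 540·u^2 - 420·u + 126)/630; evaluating from 2/3 to 1 gives ≈ 0.00022991, while the full integral is 1/630.
Taking the ratio, P = 0.1448.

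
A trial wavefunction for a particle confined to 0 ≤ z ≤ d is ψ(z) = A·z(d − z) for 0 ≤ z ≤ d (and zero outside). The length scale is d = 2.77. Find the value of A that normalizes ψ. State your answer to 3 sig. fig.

A ≈ 0.429

Normalization requires ∫|ψ|² dz = 1, integrated from 0 to d.
∫|ψ|² dz = A²·(d^5/30).
So A² = (d^5/30)^(−1).
Plugging in d = 2.77 yields A = 0.4289.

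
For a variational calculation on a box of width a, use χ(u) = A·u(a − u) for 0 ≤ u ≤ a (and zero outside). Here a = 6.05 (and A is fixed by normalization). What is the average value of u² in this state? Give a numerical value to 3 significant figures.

⟨u^2⟩ ≈ 10.5

⟨u²⟩ = ∫ u^2 |χ|² du over the full domain.
The ratio of the moment integral to the normalization integral gives ⟨u²⟩ = 2·a^2/7.
With a = 6.05, ⟨u^2⟩ = 10.46.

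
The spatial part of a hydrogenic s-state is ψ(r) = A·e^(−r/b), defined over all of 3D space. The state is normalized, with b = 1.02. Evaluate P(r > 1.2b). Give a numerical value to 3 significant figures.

P ≈ 0.570

P = ∫ |ψ|² 4πr² dr over r > 1.2b.
Normalization gives A² = 1/(π·b^3).
In terms of u = r/b (A², 4π and the length scale all cancel between numerator and denominator), P = [∫_{1.2}^{∞} u^2·e^(-2·u) du] / [∫_{0}^{∞} u^2·e^(-2·u) du].
Using ∫ u^2·e^(-2·u) du = -(2·u^2 + 2·u + 1)·e^(-2·u)/4, the numerator is 157·e^(-12/5)/100 and the denominator is 1/4.
The region integral divided by the full integral gives P = 0.5697.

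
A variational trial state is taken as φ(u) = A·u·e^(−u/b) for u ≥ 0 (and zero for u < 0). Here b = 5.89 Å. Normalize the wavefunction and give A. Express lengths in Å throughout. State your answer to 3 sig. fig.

A ≈ 0.140 Å^(-3/2)

We need A² ∫|f|² du = 1, taking the integral from 0 to ∞.
With ∫₀^∞ u^2 e^(−αu) du = 2!/α^3, carrying out the integral gives A² · b^3/4.
Hence A² = 1/[b^3/4].
With b = 5.89: A² = 0.01958 and A = 0.1399.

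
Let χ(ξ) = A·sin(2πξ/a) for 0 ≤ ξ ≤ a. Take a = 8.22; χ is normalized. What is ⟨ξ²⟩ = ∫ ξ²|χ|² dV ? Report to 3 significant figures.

⟨ξ²⟩ = ∫ ξ^2 |χ|² dξ over the full domain.
Evaluating both integrals, ⟨ξ²⟩ = -a^2/(8·π^2) + a^2/3.
Putting a = 8.22 gives 21.67.

⟨ξ^2⟩ ≈ 21.7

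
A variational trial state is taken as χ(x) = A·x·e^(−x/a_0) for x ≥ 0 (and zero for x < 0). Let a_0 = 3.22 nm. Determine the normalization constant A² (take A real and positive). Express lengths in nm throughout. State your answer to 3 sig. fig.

A^2 ≈ 0.120 nm^(-3)

Require ∫ |χ|² dx = 1 over the whole domain.
∫|χ|² dx = A²·(a_0^3/4).
Setting this equal to 1 gives A² = 1/(a_0^3/4).
Plugging in a_0 = 3.22 yields A = 0.3461.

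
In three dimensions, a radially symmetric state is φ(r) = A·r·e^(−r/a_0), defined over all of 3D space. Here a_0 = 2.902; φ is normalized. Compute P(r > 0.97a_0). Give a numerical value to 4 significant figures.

Integrate the radial probability density 4πr²|φ|² over r > 0.97a_0.
A² is fixed by ∫₀^∞ 4πr²|φ|² dr = 1, i.e. A² = (3·π·a_0^5)^(−1).
Let u = r/a_0; then A², 4π and the length scale all cancel, so P = ∫_{0.97}^{∞} u^4·e^(-2·u) du ÷ ∫_{0}^{∞} u^4·e^(-2·u) du.
Using ∫ u^4·e^(-2·u) du = -(u^4/2 + u^3 + 3·u^2/2 + 3·u/2 + 3/4)·e^(-2·u), the numerator is ≈ 0.714449 and the denominator is 3/4.
The region integral divided by the full integral gives P = 0.95260.

P ≈ 0.9526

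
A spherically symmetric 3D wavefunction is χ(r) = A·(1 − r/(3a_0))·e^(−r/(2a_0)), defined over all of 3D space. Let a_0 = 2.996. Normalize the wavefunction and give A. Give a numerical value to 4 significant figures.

A ≈ 0.06662

Normalization requires ∫|χ|² 4πr² dr = 1, integrated from 0 to ∞.
(Spherical symmetry: dV = 4πr² dr.)
With ∫₀^∞ r^4 e^(−αr) dr = 4!/α^5, carrying out the integral gives A² · 8·π·a_0^3/3.
With a_0 = 2.996: A² = 0.0044387 and A = 0.066624.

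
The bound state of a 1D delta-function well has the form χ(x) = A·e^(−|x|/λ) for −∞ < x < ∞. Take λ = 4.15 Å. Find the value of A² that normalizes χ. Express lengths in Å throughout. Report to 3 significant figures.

A^2 ≈ 0.241 Å^(-1)

The normalization condition is ∫|χ|² dx = 1 from −∞ to ∞.
Recall ∫₀^∞ x^m e^(−x/β) dx = m!·β^(m+1), ∫|χ|² dx = A²·(λ).
Substituting λ = 4.15 gives A² = 0.2410, so A = 0.4909.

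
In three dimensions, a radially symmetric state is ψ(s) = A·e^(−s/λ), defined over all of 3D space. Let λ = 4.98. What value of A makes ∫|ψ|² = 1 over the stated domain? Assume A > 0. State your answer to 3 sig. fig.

The normalization condition is ∫|ψ|² 4πs² ds = 1 from 0 to ∞.
In 3D with spherical symmetry the volume element is 4πs² ds.
The integral (without the A² prefactor) comes out to π·λ^3.
So A² = (π·λ^3)^(−1).
With λ = 4.98: A² = 0.002577 and A = 0.05077.

A ≈ 0.0508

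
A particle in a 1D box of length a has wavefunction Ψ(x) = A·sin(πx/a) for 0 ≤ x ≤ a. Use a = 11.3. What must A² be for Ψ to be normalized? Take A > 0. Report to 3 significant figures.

We need A² ∫|f|² dx = 1, taking the integral from 0 to a.
Carrying out the integral gives A² · a/2.
Setting this equal to 1 gives A² = 1/(a/2).
Substituting a = 11.3 gives A² = 0.1770, so A = 0.4207.

A^2 ≈ 0.177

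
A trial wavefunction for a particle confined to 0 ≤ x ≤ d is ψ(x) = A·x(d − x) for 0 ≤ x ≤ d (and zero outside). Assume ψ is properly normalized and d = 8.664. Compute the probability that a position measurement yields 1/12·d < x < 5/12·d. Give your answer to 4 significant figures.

The probability is P = ∫ |ψ|² dx over [1/12·d, 5/12·d].
Since A² = 1/(d^5/30), this is the region integral divided by the full normalization integral.
Substituting u = x/d, A² and the length scale cancel in the ratio: P = ∫_{1/12}^{5/12} u^2·(1 - u)^2 du / ∫_{0}^{1} u^2·(1 - u)^2 du.
Using ∫ u^2·(1 - u)^2 du = u^3·(6·u^2 - 15·u + 10)/30, the numerator is ≈ 0.0113844 and the denominator is 1/30.
Evaluating gives P = 0.34153.

P ≈ 0.3415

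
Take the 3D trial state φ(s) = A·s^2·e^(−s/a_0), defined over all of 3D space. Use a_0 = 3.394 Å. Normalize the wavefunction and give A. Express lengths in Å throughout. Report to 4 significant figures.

A ≈ 0.001651 Å^(-7/2)

The normalization condition is ∫|φ|² 4πs² ds = 1 from 0 to ∞.
The integral (without the A² prefactor) comes out to 45·π·a_0^7/2.
Setting this equal to 1 gives A² = 1/(45·π·a_0^7/2).
With a_0 = 3.394: A² = 0.0000027270 and A = 0.0016514.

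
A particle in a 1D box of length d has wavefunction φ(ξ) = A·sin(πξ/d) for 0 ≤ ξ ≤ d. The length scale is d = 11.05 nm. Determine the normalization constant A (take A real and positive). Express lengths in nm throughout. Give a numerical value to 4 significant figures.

Normalization requires ∫|φ|² dξ = 1, integrated from 0 to d.
The integral (without the A² prefactor) comes out to d/2.
Setting this equal to 1 gives A² = 1/(d/2).
With d = 11.05: A² = 0.18100 and A = 0.42544.

A ≈ 0.4254 nm^(-1/2)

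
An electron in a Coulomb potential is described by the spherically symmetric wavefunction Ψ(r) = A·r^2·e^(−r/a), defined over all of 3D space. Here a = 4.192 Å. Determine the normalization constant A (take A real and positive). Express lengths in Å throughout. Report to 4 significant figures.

A ≈ 0.0007886 Å^(-7/2)

We need A² ∫|f|² 4πr² dr = 1, taking the integral from 0 to ∞.
In 3D with spherical symmetry the volume element is 4πr² dr.
The integral (without the A² prefactor) comes out to 45·π·a^7/2.
So A² = (45·π·a^7/2)^(−1).
Substituting a = 4.192 gives A² = 6.2190E-7, so A = 0.00078860.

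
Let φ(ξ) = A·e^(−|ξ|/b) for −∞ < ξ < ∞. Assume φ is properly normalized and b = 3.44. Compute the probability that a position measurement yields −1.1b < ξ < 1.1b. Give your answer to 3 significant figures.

The probability is P = ∫ |φ|² dξ over [−1.1b, 1.1b].
With A² fixed by ∫|φ|² = 1, i.e. A² = (b)^(−1), substitute and integrate.
By symmetry take twice the ξ ≥ 0 contribution in numerator and denominator; the 2's cancel. Substituting u = ξ/b, A² and the length scale cancel in the ratio: P = ∫_{0}^{1.1} e^(-2·u) du / ∫_{0}^{∞} e^(-2·u) du.
An antiderivative of e^(-2·u) is -e^(-2·u)/2; evaluating from 0 to 1.1 gives 1/2 - e^(-11/5)/2, while the full integral is 1/2.
This works out to P = 0.8892.

P ≈ 0.889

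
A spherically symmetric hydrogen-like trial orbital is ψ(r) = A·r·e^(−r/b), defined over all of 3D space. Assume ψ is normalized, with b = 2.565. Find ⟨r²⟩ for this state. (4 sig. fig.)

⟨r^2⟩ ≈ 49.34

By definition ⟨r²⟩ = ∫ r^2 |ψ(r)|² 4πr² dr.
Evaluating both integrals, ⟨r²⟩ = 15·b^2/2.
With b = 2.565, ⟨r^2⟩ = 49.344.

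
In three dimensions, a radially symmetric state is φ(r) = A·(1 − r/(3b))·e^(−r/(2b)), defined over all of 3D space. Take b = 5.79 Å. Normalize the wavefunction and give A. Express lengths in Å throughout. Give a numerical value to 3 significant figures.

We need A² ∫|f|² 4πr² dr = 1, taking the integral from 0 to ∞.
∫|φ|² 4πr² dr = A²·(8·π·b^3/3).
Hence A² = 1/[8·π·b^3/3].
Substituting b = 5.79 gives A² = 0.0006150, so A = 0.02480.

A ≈ 0.0248 Å^(-3/2)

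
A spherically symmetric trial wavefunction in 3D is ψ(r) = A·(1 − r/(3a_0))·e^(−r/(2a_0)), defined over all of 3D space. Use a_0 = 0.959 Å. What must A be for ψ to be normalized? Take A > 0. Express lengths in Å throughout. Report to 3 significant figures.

A ≈ 0.368 Å^(-3/2)

Normalization requires ∫|ψ|² 4πr² dr = 1, integrated from 0 to ∞.
Using ∫₀^∞ rⁿ e^(−αr) dr = n!/αⁿ⁺¹, the integral (without the A² prefactor) comes out to 8·π·a_0^3/3.
With a_0 = 0.959: A² = 0.1353 and A = 0.3679.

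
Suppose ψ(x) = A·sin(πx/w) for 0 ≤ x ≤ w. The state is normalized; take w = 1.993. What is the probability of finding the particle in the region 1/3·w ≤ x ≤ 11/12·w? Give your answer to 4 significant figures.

P = ∫_{1/3·w}^{11/12·w} |ψ(x)|² dx.
The normalization integral ∫|ψ|²dx over the whole domain equals w/2·A², and A² cancels in the ratio.
In terms of u = x/w (A² and the length scale cancel between numerator and denominator), P = [∫_{1/3}^{11/12} sin(π·u)^2 du] / [∫_{0}^{1} sin(π·u)^2 du].
An antiderivative of sin(π·u)^2 is u/2 - sin(2·π·u)/(4·π); evaluating from 1/3 to 11/12 gives 1/(8·π) + √(3)/(8·π) + 7/24, while the full integral is 1/2.
Taking the ratio, P = (3 + 3·√(3) + 7·π)/(12·π).

P ≈ 0.8007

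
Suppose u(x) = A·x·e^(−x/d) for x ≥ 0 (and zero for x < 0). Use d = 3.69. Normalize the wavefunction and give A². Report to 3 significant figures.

The normalization condition is ∫|u|² dx = 1 from 0 to ∞.
The integral (without the A² prefactor) comes out to d^3/4.
Substituting d = 3.69 gives A² = 0.07961, so A = 0.2822.

A^2 ≈ 0.0796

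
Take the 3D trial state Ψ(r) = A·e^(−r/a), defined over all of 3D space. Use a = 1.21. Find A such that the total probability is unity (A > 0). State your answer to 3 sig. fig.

A ≈ 0.424

The normalization condition is ∫|Ψ|² 4πr² dr = 1 from 0 to ∞.
(Spherical symmetry: dV = 4πr² dr.)
Recall ∫₀^∞ r^m e^(−r/β) dr = m!·β^(m+1), ∫|Ψ|² 4πr² dr = A²·(π·a^3).
Setting this equal to 1 gives A² = 1/(π·a^3).
Plugging in a = 1.21 yields A = 0.4239.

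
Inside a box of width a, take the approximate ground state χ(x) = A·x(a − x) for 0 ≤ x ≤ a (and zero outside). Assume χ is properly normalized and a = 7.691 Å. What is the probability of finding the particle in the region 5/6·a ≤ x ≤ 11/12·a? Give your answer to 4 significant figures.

P ≈ 0.03041

|χ|² is the probability density, so P = ∫_{5/6·a}^{11/12·a} |χ|² dx.
Since A² = 1/(a^5/30), this is the region integral divided by the full normalization integral.
Substituting u = x/a, A² and the length scale cancel in the ratio: P = ∫_{5/6}^{11/12} u^2·(1 - u)^2 du / ∫_{0}^{1} u^2·(1 - u)^2 du.
With ∫ u^2·(1 - u)^2 du = u^3·(6·u^2 - 15·u + 10)/30 + C, the region integral is ≈ 0.00101354 and the full one is 1/30.
Evaluating gives P = 0.030406.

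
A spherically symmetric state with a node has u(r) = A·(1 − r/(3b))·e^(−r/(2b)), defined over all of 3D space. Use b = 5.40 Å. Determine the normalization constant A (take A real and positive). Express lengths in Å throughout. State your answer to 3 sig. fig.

A ≈ 0.0275 Å^(-3/2)

Require ∫ |u|² 4πr² dr = 1 over the whole domain.
(Spherical symmetry: dV = 4πr² dr.)
Recall ∫₀^∞ r^m e^(−r/β) dr = m!·β^(m+1), the integral (without the A² prefactor) comes out to 8·π·b^3/3.
So A² = (8·π·b^3/3)^(−1).
Substituting b = 5.40 gives A² = 0.0007581, so A = 0.02753.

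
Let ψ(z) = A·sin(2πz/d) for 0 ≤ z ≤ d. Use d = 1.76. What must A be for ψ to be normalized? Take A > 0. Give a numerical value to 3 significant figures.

A ≈ 1.07

Normalization requires ∫|ψ|² dz = 1, integrated from 0 to d.
Using sin²θ = (1 − cos 2θ)/2, carrying out the integral gives A² · d/2.
Substituting d = 1.76 gives A² = 1.136, so A = 1.066.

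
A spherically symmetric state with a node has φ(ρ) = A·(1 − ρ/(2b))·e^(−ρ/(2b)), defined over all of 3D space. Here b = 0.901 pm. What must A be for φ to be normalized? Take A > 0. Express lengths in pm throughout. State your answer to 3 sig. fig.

A ≈ 0.233 pm^(-3/2)

Normalization requires ∫|φ|² 4πρ² dρ = 1, integrated from 0 to ∞.
With ∫₀^∞ ρ^4 e^(−αρ) dρ = 4!/α^5, with φ = A·(1 − ρ/(2b))·e^(−ρ/(2b)), the integral evaluates to A²·[8·π·b^3].
Hence A² = 1/[8·π·b^3].
With b = 0.901: A² = 0.05440 and A = 0.2332.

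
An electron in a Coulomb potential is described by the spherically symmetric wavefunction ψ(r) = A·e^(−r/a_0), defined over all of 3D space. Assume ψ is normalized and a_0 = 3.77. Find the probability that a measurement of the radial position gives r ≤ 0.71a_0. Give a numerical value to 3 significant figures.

P ≈ 0.171

P = ∫ |ψ|² 4πr² dr over r ≤ 0.71a_0.
The full normalization integral is A²·[π·a_0^3] = 1, fixing A².
Substituting u = r/a_0, A², 4π and the length scale all cancel in the ratio: P = ∫_{0}^{0.71} u^2·e^(-2·u) du / ∫_{0}^{∞} u^2·e^(-2·u) du.
Using ∫ u^2·e^(-2·u) du = -(2·u^2 + 2·u + 1)·e^(-2·u)/4, the numerator is ≈ 0.042839 and the denominator is 1/4.
Taking the ratio yields P = 0.1714.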